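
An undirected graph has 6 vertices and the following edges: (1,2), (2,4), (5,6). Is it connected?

Step 1: Build adjacency list from edges:
  1: 2
  2: 1, 4
  3: (none)
  4: 2
  5: 6
  6: 5

Step 2: Run BFS/DFS from vertex 1:
  Visited: {1, 2, 4}
  Reached 3 of 6 vertices

Step 3: Only 3 of 6 vertices reached. Graph is disconnected.
Connected components: {1, 2, 4}, {3}, {5, 6}
Answer: No, the graph is not connected (3 components).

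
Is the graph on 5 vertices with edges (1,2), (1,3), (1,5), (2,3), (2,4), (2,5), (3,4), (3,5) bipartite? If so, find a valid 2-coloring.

Step 1: Attempt 2-coloring using BFS:
  Start at vertex 1, assign color 0
  Color vertex 2 with color 1 (neighbor of 1)
  Color vertex 3 with color 1 (neighbor of 1)
  Color vertex 5 with color 1 (neighbor of 1)

Step 2: Conflict found! Vertices 2 and 3 are adjacent but have the same color.
This means the graph contains an odd cycle.

The graph is NOT bipartite.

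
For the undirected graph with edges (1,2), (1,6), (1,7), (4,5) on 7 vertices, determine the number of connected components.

Step 1: Build adjacency list from edges:
  1: 2, 6, 7
  2: 1
  3: (none)
  4: 5
  5: 4
  6: 1
  7: 1

Step 2: Run BFS/DFS from vertex 1:
  Visited: {1, 2, 6, 7}
  Reached 4 of 7 vertices

Step 3: Only 4 of 7 vertices reached. Graph is disconnected.
Connected components: {1, 2, 6, 7}, {3}, {4, 5}
Number of connected components: 3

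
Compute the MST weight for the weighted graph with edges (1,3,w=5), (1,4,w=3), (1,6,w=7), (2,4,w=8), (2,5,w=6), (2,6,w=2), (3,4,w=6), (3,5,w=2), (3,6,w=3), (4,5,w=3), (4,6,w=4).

Apply Kruskal's algorithm (sort edges by weight, add if no cycle):

Sorted edges by weight:
  (2,6) w=2
  (3,5) w=2
  (1,4) w=3
  (3,6) w=3
  (4,5) w=3
  (4,6) w=4
  (1,3) w=5
  (2,5) w=6
  (3,4) w=6
  (1,6) w=7
  (2,4) w=8

Add edge (2,6) w=2 -- no cycle. Running total: 2
Add edge (3,5) w=2 -- no cycle. Running total: 4
Add edge (1,4) w=3 -- no cycle. Running total: 7
Add edge (3,6) w=3 -- no cycle. Running total: 10
Add edge (4,5) w=3 -- no cycle. Running total: 13

MST edges: (2,6,w=2), (3,5,w=2), (1,4,w=3), (3,6,w=3), (4,5,w=3)
Total MST weight: 2 + 2 + 3 + 3 + 3 = 13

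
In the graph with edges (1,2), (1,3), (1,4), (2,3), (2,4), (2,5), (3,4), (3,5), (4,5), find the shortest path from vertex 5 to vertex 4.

Step 1: Build adjacency list:
  1: 2, 3, 4
  2: 1, 3, 4, 5
  3: 1, 2, 4, 5
  4: 1, 2, 3, 5
  5: 2, 3, 4

Step 2: BFS from vertex 5 to find shortest path to 4:
  vertex 2 reached at distance 1
  vertex 3 reached at distance 1
  vertex 4 reached at distance 1

Step 3: Shortest path: 5 -> 4
Path length: 1 edge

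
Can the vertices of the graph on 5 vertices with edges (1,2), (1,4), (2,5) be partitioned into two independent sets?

Step 1: Attempt 2-coloring using BFS:
  Start at vertex 1, assign color 0
  Color vertex 2 with color 1 (neighbor of 1)
  Color vertex 4 with color 1 (neighbor of 1)
  Color vertex 5 with color 0 (neighbor of 2)
  Start new component at vertex 3, assign color 0

Step 2: 2-coloring succeeded. No conflicts found.
  Set A (color 0): {1, 3, 5}
  Set B (color 1): {2, 4}

The graph is bipartite with partition {1, 3, 5}, {2, 4}.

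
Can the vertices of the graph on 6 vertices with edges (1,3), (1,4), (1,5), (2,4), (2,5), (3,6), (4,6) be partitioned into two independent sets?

Step 1: Attempt 2-coloring using BFS:
  Start at vertex 1, assign color 0
  Color vertex 3 with color 1 (neighbor of 1)
  Color vertex 4 with color 1 (neighbor of 1)
  Color vertex 5 with color 1 (neighbor of 1)
  Color vertex 6 with color 0 (neighbor of 3)
  Color vertex 2 with color 0 (neighbor of 4)

Step 2: 2-coloring succeeded. No conflicts found.
  Set A (color 0): {1, 2, 6}
  Set B (color 1): {3, 4, 5}

The graph is bipartite with partition {1, 2, 6}, {3, 4, 5}.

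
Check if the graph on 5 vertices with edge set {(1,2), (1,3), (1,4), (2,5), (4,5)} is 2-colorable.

Step 1: Attempt 2-coloring using BFS:
  Start at vertex 1, assign color 0
  Color vertex 2 with color 1 (neighbor of 1)
  Color vertex 3 with color 1 (neighbor of 1)
  Color vertex 4 with color 1 (neighbor of 1)
  Color vertex 5 with color 0 (neighbor of 2)

Step 2: 2-coloring succeeded. No conflicts found.
  Set A (color 0): {1, 5}
  Set B (color 1): {2, 3, 4}

The graph is bipartite with partition {1, 5}, {2, 3, 4}.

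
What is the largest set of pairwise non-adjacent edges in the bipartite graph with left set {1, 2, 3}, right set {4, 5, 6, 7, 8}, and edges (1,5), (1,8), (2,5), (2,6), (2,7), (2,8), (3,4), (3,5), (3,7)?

Step 1: List the neighbors of each left vertex:
  1: 5, 8
  2: 5, 6, 7, 8
  3: 4, 5, 7

Step 2: Greedily match left vertices, then look for augmenting paths:
  Match 1 -- 5
  Match 2 -- 6
  Match 3 -- 4
  No augmenting path remains.

Step 3: Verify this is maximum:
  Matching size 3 = min(|L|, |R|) = min(3, 5), which is an upper bound, so this matching is maximum.

Maximum matching: {(1,5), (2,6), (3,4)}
Size: 3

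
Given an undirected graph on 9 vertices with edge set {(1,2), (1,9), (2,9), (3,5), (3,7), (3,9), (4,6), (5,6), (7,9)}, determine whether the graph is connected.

Step 1: Build adjacency list from edges:
  1: 2, 9
  2: 1, 9
  3: 5, 7, 9
  4: 6
  5: 3, 6
  6: 4, 5
  7: 3, 9
  8: (none)
  9: 1, 2, 3, 7

Step 2: Run BFS/DFS from vertex 1:
  Visited: {1, 2, 9, 3, 7, 5, 6, 4}
  Reached 8 of 9 vertices

Step 3: Only 8 of 9 vertices reached. Graph is disconnected.
Connected components: {1, 2, 3, 4, 5, 6, 7, 9}, {8}
Answer: No, the graph is not connected (2 components).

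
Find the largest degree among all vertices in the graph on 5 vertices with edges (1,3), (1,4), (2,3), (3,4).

Step 1: Count edges incident to each vertex:
  deg(1) = 2 (neighbors: 3, 4)
  deg(2) = 1 (neighbors: 3)
  deg(3) = 3 (neighbors: 1, 2, 4)
  deg(4) = 2 (neighbors: 1, 3)
  deg(5) = 0 (neighbors: none)

Step 2: Find maximum:
  max(2, 1, 3, 2, 0) = 3 (vertex 3)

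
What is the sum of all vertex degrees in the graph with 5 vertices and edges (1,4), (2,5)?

Step 1: Count edges incident to each vertex:
  deg(1) = 1 (neighbors: 4)
  deg(2) = 1 (neighbors: 5)
  deg(3) = 0 (neighbors: none)
  deg(4) = 1 (neighbors: 1)
  deg(5) = 1 (neighbors: 2)

Step 2: Sum all degrees:
  1 + 1 + 0 + 1 + 1 = 4

Verification: sum of degrees = 2 * |E| = 2 * 2 = 4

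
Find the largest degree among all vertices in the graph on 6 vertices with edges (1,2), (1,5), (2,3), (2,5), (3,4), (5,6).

Step 1: Count edges incident to each vertex:
  deg(1) = 2 (neighbors: 2, 5)
  deg(2) = 3 (neighbors: 1, 3, 5)
  deg(3) = 2 (neighbors: 2, 4)
  deg(4) = 1 (neighbors: 3)
  deg(5) = 3 (neighbors: 1, 2, 6)
  deg(6) = 1 (neighbors: 5)

Step 2: Find maximum:
  max(2, 3, 2, 1, 3, 1) = 3 (vertex 2)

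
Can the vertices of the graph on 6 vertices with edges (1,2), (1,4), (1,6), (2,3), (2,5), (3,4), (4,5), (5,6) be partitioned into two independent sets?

Step 1: Attempt 2-coloring using BFS:
  Start at vertex 1, assign color 0
  Color vertex 2 with color 1 (neighbor of 1)
  Color vertex 4 with color 1 (neighbor of 1)
  Color vertex 6 with color 1 (neighbor of 1)
  Color vertex 3 with color 0 (neighbor of 2)
  Color vertex 5 with color 0 (neighbor of 2)

Step 2: 2-coloring succeeded. No conflicts found.
  Set A (color 0): {1, 3, 5}
  Set B (color 1): {2, 4, 6}

The graph is bipartite with partition {1, 3, 5}, {2, 4, 6}.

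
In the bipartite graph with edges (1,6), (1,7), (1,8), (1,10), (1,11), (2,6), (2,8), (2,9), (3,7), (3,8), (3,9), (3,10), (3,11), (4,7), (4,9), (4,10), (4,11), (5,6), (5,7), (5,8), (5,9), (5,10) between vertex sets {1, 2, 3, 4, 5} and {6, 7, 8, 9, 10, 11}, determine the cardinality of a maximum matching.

Step 1: List the neighbors of each left vertex:
  1: 6, 7, 8, 10, 11
  2: 6, 8, 9
  3: 7, 8, 9, 10, 11
  4: 7, 9, 10, 11
  5: 6, 7, 8, 9, 10

Step 2: Greedily match left vertices, then look for augmenting paths:
  Match 1 -- 6
  Match 2 -- 8
  Match 3 -- 7
  Match 4 -- 9
  Match 5 -- 10
  No augmenting path remains.

Step 3: Verify this is maximum:
  Matching size 5 = min(|L|, |R|) = min(5, 6), which is an upper bound, so this matching is maximum.

Maximum matching: {(1,6), (2,8), (3,7), (4,9), (5,10)}
Size: 5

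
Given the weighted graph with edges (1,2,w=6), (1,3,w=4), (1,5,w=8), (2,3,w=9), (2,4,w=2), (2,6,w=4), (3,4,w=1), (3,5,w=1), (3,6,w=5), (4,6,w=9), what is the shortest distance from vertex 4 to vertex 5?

Step 1: Build adjacency list with weights:
  1: 2(w=6), 3(w=4), 5(w=8)
  2: 1(w=6), 3(w=9), 4(w=2), 6(w=4)
  3: 1(w=4), 2(w=9), 4(w=1), 5(w=1), 6(w=5)
  4: 2(w=2), 3(w=1), 6(w=9)
  5: 1(w=8), 3(w=1)
  6: 2(w=4), 3(w=5), 4(w=9)

Step 2: Apply Dijkstra's algorithm from vertex 4:
  Visit vertex 4 (distance=0)
    Update dist[2] = 2
    Update dist[3] = 1
    Update dist[6] = 9
  Visit vertex 3 (distance=1)
    Update dist[1] = 5
    Update dist[5] = 2
    Update dist[6] = 6
  Visit vertex 2 (distance=2)
  Visit vertex 5 (distance=2)

Step 3: Shortest path: 4 -> 3 -> 5
Total weight: 1 + 1 = 2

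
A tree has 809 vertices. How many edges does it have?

A tree on n vertices always has exactly n - 1 edges.
For n = 809: edges = 809 - 1 = 808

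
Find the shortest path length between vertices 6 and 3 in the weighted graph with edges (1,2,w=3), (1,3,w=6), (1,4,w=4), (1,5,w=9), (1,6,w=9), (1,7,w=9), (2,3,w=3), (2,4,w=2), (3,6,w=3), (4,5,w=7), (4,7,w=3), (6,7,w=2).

Step 1: Build adjacency list with weights:
  1: 2(w=3), 3(w=6), 4(w=4), 5(w=9), 6(w=9), 7(w=9)
  2: 1(w=3), 3(w=3), 4(w=2)
  3: 1(w=6), 2(w=3), 6(w=3)
  4: 1(w=4), 2(w=2), 5(w=7), 7(w=3)
  5: 1(w=9), 4(w=7)
  6: 1(w=9), 3(w=3), 7(w=2)
  7: 1(w=9), 4(w=3), 6(w=2)

Step 2: Apply Dijkstra's algorithm from vertex 6:
  Visit vertex 6 (distance=0)
    Update dist[1] = 9
    Update dist[3] = 3
    Update dist[7] = 2
  Visit vertex 7 (distance=2)
    Update dist[4] = 5
  Visit vertex 3 (distance=3)
    Update dist[2] = 6

Step 3: Shortest path: 6 -> 3
Total weight: 3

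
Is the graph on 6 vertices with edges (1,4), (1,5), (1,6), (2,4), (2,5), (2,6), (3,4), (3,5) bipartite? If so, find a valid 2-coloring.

Step 1: Attempt 2-coloring using BFS:
  Start at vertex 1, assign color 0
  Color vertex 4 with color 1 (neighbor of 1)
  Color vertex 5 with color 1 (neighbor of 1)
  Color vertex 6 with color 1 (neighbor of 1)
  Color vertex 2 with color 0 (neighbor of 4)
  Color vertex 3 with color 0 (neighbor of 4)

Step 2: 2-coloring succeeded. No conflicts found.
  Set A (color 0): {1, 2, 3}
  Set B (color 1): {4, 5, 6}

The graph is bipartite with partition {1, 2, 3}, {4, 5, 6}.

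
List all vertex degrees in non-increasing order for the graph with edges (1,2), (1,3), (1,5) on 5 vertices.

Step 1: Count edges incident to each vertex:
  deg(1) = 3 (neighbors: 2, 3, 5)
  deg(2) = 1 (neighbors: 1)
  deg(3) = 1 (neighbors: 1)
  deg(4) = 0 (neighbors: none)
  deg(5) = 1 (neighbors: 1)

Step 2: Sort degrees in non-increasing order:
  Degrees: [3, 1, 1, 0, 1] -> sorted: [3, 1, 1, 1, 0]

Degree sequence: [3, 1, 1, 1, 0]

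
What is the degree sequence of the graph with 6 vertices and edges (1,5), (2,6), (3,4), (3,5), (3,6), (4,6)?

Step 1: Count edges incident to each vertex:
  deg(1) = 1 (neighbors: 5)
  deg(2) = 1 (neighbors: 6)
  deg(3) = 3 (neighbors: 4, 5, 6)
  deg(4) = 2 (neighbors: 3, 6)
  deg(5) = 2 (neighbors: 1, 3)
  deg(6) = 3 (neighbors: 2, 3, 4)

Step 2: Sort degrees in non-increasing order:
  Degrees: [1, 1, 3, 2, 2, 3] -> sorted: [3, 3, 2, 2, 1, 1]

Degree sequence: [3, 3, 2, 2, 1, 1]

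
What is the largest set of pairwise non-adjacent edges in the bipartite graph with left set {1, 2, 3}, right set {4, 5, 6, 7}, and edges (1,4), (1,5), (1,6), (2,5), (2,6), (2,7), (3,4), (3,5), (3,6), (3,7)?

Step 1: List the neighbors of each left vertex:
  1: 4, 5, 6
  2: 5, 6, 7
  3: 4, 5, 6, 7

Step 2: Greedily match left vertices, then look for augmenting paths:
  Match 1 -- 4
  Match 2 -- 5
  Match 3 -- 6
  No augmenting path remains.

Step 3: Verify this is maximum:
  Matching size 3 = min(|L|, |R|) = min(3, 4), which is an upper bound, so this matching is maximum.

Maximum matching: {(1,4), (2,5), (3,6)}
Size: 3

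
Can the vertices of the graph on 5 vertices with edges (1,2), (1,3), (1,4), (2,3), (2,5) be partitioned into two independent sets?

Step 1: Attempt 2-coloring using BFS:
  Start at vertex 1, assign color 0
  Color vertex 2 with color 1 (neighbor of 1)
  Color vertex 3 with color 1 (neighbor of 1)
  Color vertex 4 with color 1 (neighbor of 1)

Step 2: Conflict found! Vertices 2 and 3 are adjacent but have the same color.
This means the graph contains an odd cycle.

The graph is NOT bipartite.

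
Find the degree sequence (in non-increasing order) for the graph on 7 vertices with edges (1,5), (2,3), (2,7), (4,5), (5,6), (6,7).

Step 1: Count edges incident to each vertex:
  deg(1) = 1 (neighbors: 5)
  deg(2) = 2 (neighbors: 3, 7)
  deg(3) = 1 (neighbors: 2)
  deg(4) = 1 (neighbors: 5)
  deg(5) = 3 (neighbors: 1, 4, 6)
  deg(6) = 2 (neighbors: 5, 7)
  deg(7) = 2 (neighbors: 2, 6)

Step 2: Sort degrees in non-increasing order:
  Degrees: [1, 2, 1, 1, 3, 2, 2] -> sorted: [3, 2, 2, 2, 1, 1, 1]

Degree sequence: [3, 2, 2, 2, 1, 1, 1]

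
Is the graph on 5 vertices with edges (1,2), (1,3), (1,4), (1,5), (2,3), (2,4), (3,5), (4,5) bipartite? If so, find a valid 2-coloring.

Step 1: Attempt 2-coloring using BFS:
  Start at vertex 1, assign color 0
  Color vertex 2 with color 1 (neighbor of 1)
  Color vertex 3 with color 1 (neighbor of 1)
  Color vertex 4 with color 1 (neighbor of 1)
  Color vertex 5 with color 1 (neighbor of 1)

Step 2: Conflict found! Vertices 2 and 3 are adjacent but have the same color.
This means the graph contains an odd cycle.

The graph is NOT bipartite.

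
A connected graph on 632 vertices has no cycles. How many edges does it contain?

A tree on n vertices always has exactly n - 1 edges.
For n = 632: edges = 632 - 1 = 631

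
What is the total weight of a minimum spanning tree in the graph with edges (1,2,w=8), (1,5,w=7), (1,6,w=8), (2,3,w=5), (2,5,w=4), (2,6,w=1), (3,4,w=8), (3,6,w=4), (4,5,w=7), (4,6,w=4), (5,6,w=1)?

Apply Kruskal's algorithm (sort edges by weight, add if no cycle):

Sorted edges by weight:
  (2,6) w=1
  (5,6) w=1
  (2,5) w=4
  (3,6) w=4
  (4,6) w=4
  (2,3) w=5
  (1,5) w=7
  (4,5) w=7
  (1,2) w=8
  (1,6) w=8
  (3,4) w=8

Add edge (2,6) w=1 -- no cycle. Running total: 1
Add edge (5,6) w=1 -- no cycle. Running total: 2
Skip edge (2,5) w=4 -- would create cycle
Add edge (3,6) w=4 -- no cycle. Running total: 6
Add edge (4,6) w=4 -- no cycle. Running total: 10
Skip edge (2,3) w=5 -- would create cycle
Add edge (1,5) w=7 -- no cycle. Running total: 17

MST edges: (2,6,w=1), (5,6,w=1), (3,6,w=4), (4,6,w=4), (1,5,w=7)
Total MST weight: 1 + 1 + 4 + 4 + 7 = 17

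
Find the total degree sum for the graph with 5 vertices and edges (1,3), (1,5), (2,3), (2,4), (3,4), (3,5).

Step 1: Count edges incident to each vertex:
  deg(1) = 2 (neighbors: 3, 5)
  deg(2) = 2 (neighbors: 3, 4)
  deg(3) = 4 (neighbors: 1, 2, 4, 5)
  deg(4) = 2 (neighbors: 2, 3)
  deg(5) = 2 (neighbors: 1, 3)

Step 2: Sum all degrees:
  2 + 2 + 4 + 2 + 2 = 12

Verification: sum of degrees = 2 * |E| = 2 * 6 = 12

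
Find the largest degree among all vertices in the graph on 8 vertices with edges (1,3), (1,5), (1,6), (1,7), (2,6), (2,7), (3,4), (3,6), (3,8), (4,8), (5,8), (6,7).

Step 1: Count edges incident to each vertex:
  deg(1) = 4 (neighbors: 3, 5, 6, 7)
  deg(2) = 2 (neighbors: 6, 7)
  deg(3) = 4 (neighbors: 1, 4, 6, 8)
  deg(4) = 2 (neighbors: 3, 8)
  deg(5) = 2 (neighbors: 1, 8)
  deg(6) = 4 (neighbors: 1, 2, 3, 7)
  deg(7) = 3 (neighbors: 1, 2, 6)
  deg(8) = 3 (neighbors: 3, 4, 5)

Step 2: Find maximum:
  max(4, 2, 4, 2, 2, 4, 3, 3) = 4 (vertex 1)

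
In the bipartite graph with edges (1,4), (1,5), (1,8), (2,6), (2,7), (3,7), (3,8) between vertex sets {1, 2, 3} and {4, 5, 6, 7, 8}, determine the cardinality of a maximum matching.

Step 1: List the neighbors of each left vertex:
  1: 4, 5, 8
  2: 6, 7
  3: 7, 8

Step 2: Greedily match left vertices, then look for augmenting paths:
  Match 1 -- 4
  Match 2 -- 6
  Match 3 -- 7
  No augmenting path remains.

Step 3: Verify this is maximum:
  Matching size 3 = min(|L|, |R|) = min(3, 5), which is an upper bound, so this matching is maximum.

Maximum matching: {(1,4), (2,6), (3,7)}
Size: 3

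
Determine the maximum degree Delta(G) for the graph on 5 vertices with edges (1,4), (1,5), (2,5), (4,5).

Step 1: Count edges incident to each vertex:
  deg(1) = 2 (neighbors: 4, 5)
  deg(2) = 1 (neighbors: 5)
  deg(3) = 0 (neighbors: none)
  deg(4) = 2 (neighbors: 1, 5)
  deg(5) = 3 (neighbors: 1, 2, 4)

Step 2: Find maximum:
  max(2, 1, 0, 2, 3) = 3 (vertex 5)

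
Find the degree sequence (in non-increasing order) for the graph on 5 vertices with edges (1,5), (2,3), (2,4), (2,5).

Step 1: Count edges incident to each vertex:
  deg(1) = 1 (neighbors: 5)
  deg(2) = 3 (neighbors: 3, 4, 5)
  deg(3) = 1 (neighbors: 2)
  deg(4) = 1 (neighbors: 2)
  deg(5) = 2 (neighbors: 1, 2)

Step 2: Sort degrees in non-increasing order:
  Degrees: [1, 3, 1, 1, 2] -> sorted: [3, 2, 1, 1, 1]

Degree sequence: [3, 2, 1, 1, 1]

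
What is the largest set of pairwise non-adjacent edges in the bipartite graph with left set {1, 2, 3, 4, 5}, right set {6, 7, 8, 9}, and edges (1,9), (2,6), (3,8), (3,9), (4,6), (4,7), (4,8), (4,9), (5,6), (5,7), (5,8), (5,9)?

Step 1: List the neighbors of each left vertex:
  1: 9
  2: 6
  3: 8, 9
  4: 6, 7, 8, 9
  5: 6, 7, 8, 9

Step 2: Greedily match left vertices, then look for augmenting paths:
  Match 1 -- 9
  Match 2 -- 6
  Match 3 -- 8
  Match 4 -- 7
  No augmenting path remains.

Step 3: Verify this is maximum:
  Matching size 4 = min(|L|, |R|) = min(5, 4), which is an upper bound, so this matching is maximum.

Maximum matching: {(1,9), (2,6), (3,8), (4,7)}
Size: 4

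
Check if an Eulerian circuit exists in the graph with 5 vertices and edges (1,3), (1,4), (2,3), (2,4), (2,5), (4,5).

Step 1: Find the degree of each vertex:
  deg(1) = 2
  deg(2) = 3
  deg(3) = 2
  deg(4) = 3
  deg(5) = 2

Step 2: Count vertices with odd degree:
  Odd-degree vertices: 2, 4 (2 total)

Step 3: Apply Euler's theorem:
  - Eulerian circuit exists iff graph is connected and all vertices have even degree
  - Eulerian path exists iff graph is connected and has 0 or 2 odd-degree vertices

Graph is connected with exactly 2 odd-degree vertices (2, 4).
Eulerian path exists (starting and ending at the odd-degree vertices), but no Eulerian circuit.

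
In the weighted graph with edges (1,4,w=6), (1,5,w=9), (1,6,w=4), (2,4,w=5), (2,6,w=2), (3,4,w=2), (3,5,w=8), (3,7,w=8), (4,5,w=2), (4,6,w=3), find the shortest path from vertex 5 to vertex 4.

Step 1: Build adjacency list with weights:
  1: 4(w=6), 5(w=9), 6(w=4)
  2: 4(w=5), 6(w=2)
  3: 4(w=2), 5(w=8), 7(w=8)
  4: 1(w=6), 2(w=5), 3(w=2), 5(w=2), 6(w=3)
  5: 1(w=9), 3(w=8), 4(w=2)
  6: 1(w=4), 2(w=2), 4(w=3)
  7: 3(w=8)

Step 2: Apply Dijkstra's algorithm from vertex 5:
  Visit vertex 5 (distance=0)
    Update dist[1] = 9
    Update dist[3] = 8
    Update dist[4] = 2
  Visit vertex 4 (distance=2)
    Update dist[1] = 8
    Update dist[2] = 7
    Update dist[3] = 4
    Update dist[6] = 5

Step 3: Shortest path: 5 -> 4
Total weight: 2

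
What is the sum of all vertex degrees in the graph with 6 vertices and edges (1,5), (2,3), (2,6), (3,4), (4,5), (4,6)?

Step 1: Count edges incident to each vertex:
  deg(1) = 1 (neighbors: 5)
  deg(2) = 2 (neighbors: 3, 6)
  deg(3) = 2 (neighbors: 2, 4)
  deg(4) = 3 (neighbors: 3, 5, 6)
  deg(5) = 2 (neighbors: 1, 4)
  deg(6) = 2 (neighbors: 2, 4)

Step 2: Sum all degrees:
  1 + 2 + 2 + 3 + 2 + 2 = 12

Verification: sum of degrees = 2 * |E| = 2 * 6 = 12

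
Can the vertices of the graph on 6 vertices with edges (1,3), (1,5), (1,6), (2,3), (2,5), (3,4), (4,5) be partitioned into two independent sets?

Step 1: Attempt 2-coloring using BFS:
  Start at vertex 1, assign color 0
  Color vertex 3 with color 1 (neighbor of 1)
  Color vertex 5 with color 1 (neighbor of 1)
  Color vertex 6 with color 1 (neighbor of 1)
  Color vertex 2 with color 0 (neighbor of 3)
  Color vertex 4 with color 0 (neighbor of 3)

Step 2: 2-coloring succeeded. No conflicts found.
  Set A (color 0): {1, 2, 4}
  Set B (color 1): {3, 5, 6}

The graph is bipartite with partition {1, 2, 4}, {3, 5, 6}.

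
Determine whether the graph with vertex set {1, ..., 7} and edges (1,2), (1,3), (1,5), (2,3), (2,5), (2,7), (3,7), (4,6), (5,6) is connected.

Step 1: Build adjacency list from edges:
  1: 2, 3, 5
  2: 1, 3, 5, 7
  3: 1, 2, 7
  4: 6
  5: 1, 2, 6
  6: 4, 5
  7: 2, 3

Step 2: Run BFS/DFS from vertex 1:
  Visited: {1, 2, 3, 5, 7, 6, 4}
  Reached 7 of 7 vertices

Step 3: All 7 vertices reached from vertex 1, so the graph is connected.
Answer: Yes, the graph is connected.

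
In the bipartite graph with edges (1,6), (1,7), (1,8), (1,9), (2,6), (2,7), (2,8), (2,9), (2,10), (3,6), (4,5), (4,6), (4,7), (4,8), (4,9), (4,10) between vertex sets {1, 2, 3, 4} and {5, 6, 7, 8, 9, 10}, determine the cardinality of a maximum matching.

Step 1: List the neighbors of each left vertex:
  1: 6, 7, 8, 9
  2: 6, 7, 8, 9, 10
  3: 6
  4: 5, 6, 7, 8, 9, 10

Step 2: Greedily match left vertices, then look for augmenting paths:
  Match 1 -- 8
  Match 2 -- 7
  Match 3 -- 6
  Match 4 -- 5
  No augmenting path remains.

Step 3: Verify this is maximum:
  Matching size 4 = min(|L|, |R|) = min(4, 6), which is an upper bound, so this matching is maximum.

Maximum matching: {(1,8), (2,7), (3,6), (4,5)}
Size: 4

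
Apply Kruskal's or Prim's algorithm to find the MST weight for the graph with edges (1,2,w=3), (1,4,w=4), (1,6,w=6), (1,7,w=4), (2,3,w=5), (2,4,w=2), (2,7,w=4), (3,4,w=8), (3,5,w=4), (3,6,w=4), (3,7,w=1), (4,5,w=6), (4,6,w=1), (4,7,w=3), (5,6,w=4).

Apply Kruskal's algorithm (sort edges by weight, add if no cycle):

Sorted edges by weight:
  (3,7) w=1
  (4,6) w=1
  (2,4) w=2
  (1,2) w=3
  (4,7) w=3
  (1,4) w=4
  (1,7) w=4
  (2,7) w=4
  (3,5) w=4
  (3,6) w=4
  (5,6) w=4
  (2,3) w=5
  (1,6) w=6
  (4,5) w=6
  (3,4) w=8

Add edge (3,7) w=1 -- no cycle. Running total: 1
Add edge (4,6) w=1 -- no cycle. Running total: 2
Add edge (2,4) w=2 -- no cycle. Running total: 4
Add edge (1,2) w=3 -- no cycle. Running total: 7
Add edge (4,7) w=3 -- no cycle. Running total: 10
Skip edge (1,4) w=4 -- would create cycle
Skip edge (1,7) w=4 -- would create cycle
Skip edge (2,7) w=4 -- would create cycle
Add edge (3,5) w=4 -- no cycle. Running total: 14

MST edges: (3,7,w=1), (4,6,w=1), (2,4,w=2), (1,2,w=3), (4,7,w=3), (3,5,w=4)
Total MST weight: 1 + 1 + 2 + 3 + 3 + 4 = 14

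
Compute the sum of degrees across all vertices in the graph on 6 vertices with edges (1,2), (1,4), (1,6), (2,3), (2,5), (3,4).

Step 1: Count edges incident to each vertex:
  deg(1) = 3 (neighbors: 2, 4, 6)
  deg(2) = 3 (neighbors: 1, 3, 5)
  deg(3) = 2 (neighbors: 2, 4)
  deg(4) = 2 (neighbors: 1, 3)
  deg(5) = 1 (neighbors: 2)
  deg(6) = 1 (neighbors: 1)

Step 2: Sum all degrees:
  3 + 3 + 2 + 2 + 1 + 1 = 12

Verification: sum of degrees = 2 * |E| = 2 * 6 = 12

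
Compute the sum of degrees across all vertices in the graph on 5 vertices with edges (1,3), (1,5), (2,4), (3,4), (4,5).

Step 1: Count edges incident to each vertex:
  deg(1) = 2 (neighbors: 3, 5)
  deg(2) = 1 (neighbors: 4)
  deg(3) = 2 (neighbors: 1, 4)
  deg(4) = 3 (neighbors: 2, 3, 5)
  deg(5) = 2 (neighbors: 1, 4)

Step 2: Sum all degrees:
  2 + 1 + 2 + 3 + 2 = 10

Verification: sum of degrees = 2 * |E| = 2 * 5 = 10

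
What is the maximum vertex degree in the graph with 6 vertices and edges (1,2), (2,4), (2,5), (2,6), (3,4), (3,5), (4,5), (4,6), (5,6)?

Step 1: Count edges incident to each vertex:
  deg(1) = 1 (neighbors: 2)
  deg(2) = 4 (neighbors: 1, 4, 5, 6)
  deg(3) = 2 (neighbors: 4, 5)
  deg(4) = 4 (neighbors: 2, 3, 5, 6)
  deg(5) = 4 (neighbors: 2, 3, 4, 6)
  deg(6) = 3 (neighbors: 2, 4, 5)

Step 2: Find maximum:
  max(1, 4, 2, 4, 4, 3) = 4 (vertex 2)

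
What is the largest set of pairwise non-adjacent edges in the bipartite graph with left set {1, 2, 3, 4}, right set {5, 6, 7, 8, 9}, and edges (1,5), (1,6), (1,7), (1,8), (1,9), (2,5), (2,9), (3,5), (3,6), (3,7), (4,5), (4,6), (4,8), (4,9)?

Step 1: List the neighbors of each left vertex:
  1: 5, 6, 7, 8, 9
  2: 5, 9
  3: 5, 6, 7
  4: 5, 6, 8, 9

Step 2: Greedily match left vertices, then look for augmenting paths:
  Match 1 -- 5
  Match 2 -- 9
  Match 3 -- 6
  Match 4 -- 8
  No augmenting path remains.

Step 3: Verify this is maximum:
  Matching size 4 = min(|L|, |R|) = min(4, 5), which is an upper bound, so this matching is maximum.

Maximum matching: {(1,5), (2,9), (3,6), (4,8)}
Size: 4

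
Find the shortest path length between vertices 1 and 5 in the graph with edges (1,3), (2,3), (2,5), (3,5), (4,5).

Step 1: Build adjacency list:
  1: 3
  2: 3, 5
  3: 1, 2, 5
  4: 5
  5: 2, 3, 4

Step 2: BFS from vertex 1 to find shortest path to 5:
  vertex 3 reached at distance 1
  vertex 2 reached at distance 2
  vertex 5 reached at distance 2

Step 3: Shortest path: 1 -> 3 -> 5
Path length: 2 edges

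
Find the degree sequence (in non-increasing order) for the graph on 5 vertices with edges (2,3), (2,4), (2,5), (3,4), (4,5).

Step 1: Count edges incident to each vertex:
  deg(1) = 0 (neighbors: none)
  deg(2) = 3 (neighbors: 3, 4, 5)
  deg(3) = 2 (neighbors: 2, 4)
  deg(4) = 3 (neighbors: 2, 3, 5)
  deg(5) = 2 (neighbors: 2, 4)

Step 2: Sort degrees in non-increasing order:
  Degrees: [0, 3, 2, 3, 2] -> sorted: [3, 3, 2, 2, 0]

Degree sequence: [3, 3, 2, 2, 0]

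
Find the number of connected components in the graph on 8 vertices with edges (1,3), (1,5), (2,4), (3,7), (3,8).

Step 1: Build adjacency list from edges:
  1: 3, 5
  2: 4
  3: 1, 7, 8
  4: 2
  5: 1
  6: (none)
  7: 3
  8: 3

Step 2: Run BFS/DFS from vertex 1:
  Visited: {1, 3, 5, 7, 8}
  Reached 5 of 8 vertices

Step 3: Only 5 of 8 vertices reached. Graph is disconnected.
Connected components: {1, 3, 5, 7, 8}, {2, 4}, {6}
Number of connected components: 3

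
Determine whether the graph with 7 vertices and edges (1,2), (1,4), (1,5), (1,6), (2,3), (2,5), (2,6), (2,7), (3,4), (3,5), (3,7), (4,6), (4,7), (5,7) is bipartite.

Step 1: Attempt 2-coloring using BFS:
  Start at vertex 1, assign color 0
  Color vertex 2 with color 1 (neighbor of 1)
  Color vertex 4 with color 1 (neighbor of 1)
  Color vertex 5 with color 1 (neighbor of 1)
  Color vertex 6 with color 1 (neighbor of 1)
  Color vertex 3 with color 0 (neighbor of 2)

Step 2: Conflict found! Vertices 2 and 5 are adjacent but have the same color.
This means the graph contains an odd cycle.

The graph is NOT bipartite.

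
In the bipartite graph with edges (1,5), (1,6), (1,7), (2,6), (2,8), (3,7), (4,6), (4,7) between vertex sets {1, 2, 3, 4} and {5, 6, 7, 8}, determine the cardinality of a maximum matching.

Step 1: List the neighbors of each left vertex:
  1: 5, 6, 7
  2: 6, 8
  3: 7
  4: 6, 7

Step 2: Greedily match left vertices, then look for augmenting paths:
  Match 1 -- 5
  Match 2 -- 8
  Match 3 -- 7
  Match 4 -- 6
  No augmenting path remains.

Step 3: Verify this is maximum:
  Matching size 4 = min(|L|, |R|) = min(4, 4), which is an upper bound, so this matching is maximum.

Maximum matching: {(1,5), (2,8), (3,7), (4,6)}
Size: 4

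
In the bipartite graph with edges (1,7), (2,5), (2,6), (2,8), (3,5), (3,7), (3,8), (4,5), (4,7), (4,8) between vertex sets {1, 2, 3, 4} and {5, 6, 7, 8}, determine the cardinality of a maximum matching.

Step 1: List the neighbors of each left vertex:
  1: 7
  2: 5, 6, 8
  3: 5, 7, 8
  4: 5, 7, 8

Step 2: Greedily match left vertices, then look for augmenting paths:
  Match 1 -- 7
  Match 2 -- 6
  Match 3 -- 8
  Match 4 -- 5
  No augmenting path remains.

Step 3: Verify this is maximum:
  Matching size 4 = min(|L|, |R|) = min(4, 4), which is an upper bound, so this matching is maximum.

Maximum matching: {(1,7), (2,6), (3,8), (4,5)}
Size: 4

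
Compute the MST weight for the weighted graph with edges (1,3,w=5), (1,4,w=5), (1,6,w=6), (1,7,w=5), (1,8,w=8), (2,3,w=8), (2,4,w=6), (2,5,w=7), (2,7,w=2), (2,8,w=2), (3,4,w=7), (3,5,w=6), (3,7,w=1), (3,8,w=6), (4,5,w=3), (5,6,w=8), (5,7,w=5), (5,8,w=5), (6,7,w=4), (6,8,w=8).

Apply Kruskal's algorithm (sort edges by weight, add if no cycle):

Sorted edges by weight:
  (3,7) w=1
  (2,8) w=2
  (2,7) w=2
  (4,5) w=3
  (6,7) w=4
  (1,4) w=5
  (1,3) w=5
  (1,7) w=5
  (5,7) w=5
  (5,8) w=5
  (1,6) w=6
  (2,4) w=6
  (3,5) w=6
  (3,8) w=6
  (2,5) w=7
  (3,4) w=7
  (1,8) w=8
  (2,3) w=8
  (5,6) w=8
  (6,8) w=8

Add edge (3,7) w=1 -- no cycle. Running total: 1
Add edge (2,8) w=2 -- no cycle. Running total: 3
Add edge (2,7) w=2 -- no cycle. Running total: 5
Add edge (4,5) w=3 -- no cycle. Running total: 8
Add edge (6,7) w=4 -- no cycle. Running total: 12
Add edge (1,4) w=5 -- no cycle. Running total: 17
Add edge (1,3) w=5 -- no cycle. Running total: 22

MST edges: (3,7,w=1), (2,8,w=2), (2,7,w=2), (4,5,w=3), (6,7,w=4), (1,4,w=5), (1,3,w=5)
Total MST weight: 1 + 2 + 2 + 3 + 4 + 5 + 5 = 22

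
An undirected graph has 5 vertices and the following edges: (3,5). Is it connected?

Step 1: Build adjacency list from edges:
  1: (none)
  2: (none)
  3: 5
  4: (none)
  5: 3

Step 2: Run BFS/DFS from vertex 1:
  Visited: {1}
  Reached 1 of 5 vertices

Step 3: Only 1 of 5 vertices reached. Graph is disconnected.
Connected components: {1}, {2}, {3, 5}, {4}
Answer: No, the graph is not connected (4 components).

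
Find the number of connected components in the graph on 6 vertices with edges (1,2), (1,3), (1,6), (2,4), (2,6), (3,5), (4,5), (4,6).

Step 1: Build adjacency list from edges:
  1: 2, 3, 6
  2: 1, 4, 6
  3: 1, 5
  4: 2, 5, 6
  5: 3, 4
  6: 1, 2, 4

Step 2: Run BFS/DFS from vertex 1:
  Visited: {1, 2, 3, 6, 4, 5}
  Reached 6 of 6 vertices

Step 3: All 6 vertices reached from vertex 1, so the graph is connected.
Number of connected components: 1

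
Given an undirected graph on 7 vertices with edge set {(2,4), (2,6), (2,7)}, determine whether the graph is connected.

Step 1: Build adjacency list from edges:
  1: (none)
  2: 4, 6, 7
  3: (none)
  4: 2
  5: (none)
  6: 2
  7: 2

Step 2: Run BFS/DFS from vertex 1:
  Visited: {1}
  Reached 1 of 7 vertices

Step 3: Only 1 of 7 vertices reached. Graph is disconnected.
Connected components: {1}, {2, 4, 6, 7}, {3}, {5}
Answer: No, the graph is not connected (4 components).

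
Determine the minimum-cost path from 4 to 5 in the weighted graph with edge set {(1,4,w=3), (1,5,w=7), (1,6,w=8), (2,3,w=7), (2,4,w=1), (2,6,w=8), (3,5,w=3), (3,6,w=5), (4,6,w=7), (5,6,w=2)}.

Step 1: Build adjacency list with weights:
  1: 4(w=3), 5(w=7), 6(w=8)
  2: 3(w=7), 4(w=1), 6(w=8)
  3: 2(w=7), 5(w=3), 6(w=5)
  4: 1(w=3), 2(w=1), 6(w=7)
  5: 1(w=7), 3(w=3), 6(w=2)
  6: 1(w=8), 2(w=8), 3(w=5), 4(w=7), 5(w=2)

Step 2: Apply Dijkstra's algorithm from vertex 4:
  Visit vertex 4 (distance=0)
    Update dist[1] = 3
    Update dist[2] = 1
    Update dist[6] = 7
  Visit vertex 2 (distance=1)
    Update dist[3] = 8
  Visit vertex 1 (distance=3)
    Update dist[5] = 10
  Visit vertex 6 (distance=7)
    Update dist[5] = 9
  Visit vertex 3 (distance=8)
  Visit vertex 5 (distance=9)

Step 3: Shortest path: 4 -> 6 -> 5
Total weight: 7 + 2 = 9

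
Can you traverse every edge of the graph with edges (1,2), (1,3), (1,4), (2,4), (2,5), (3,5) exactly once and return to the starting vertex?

Step 1: Find the degree of each vertex:
  deg(1) = 3
  deg(2) = 3
  deg(3) = 2
  deg(4) = 2
  deg(5) = 2

Step 2: Count vertices with odd degree:
  Odd-degree vertices: 1, 2 (2 total)

Step 3: Apply Euler's theorem:
  - Eulerian circuit exists iff graph is connected and all vertices have even degree
  - Eulerian path exists iff graph is connected and has 0 or 2 odd-degree vertices

Graph is connected with exactly 2 odd-degree vertices (1, 2).
Eulerian path exists (starting and ending at the odd-degree vertices), but no Eulerian circuit.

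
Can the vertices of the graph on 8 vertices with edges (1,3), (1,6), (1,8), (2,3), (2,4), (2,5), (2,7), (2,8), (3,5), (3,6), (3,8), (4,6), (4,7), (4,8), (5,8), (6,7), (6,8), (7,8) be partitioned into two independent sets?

Step 1: Attempt 2-coloring using BFS:
  Start at vertex 1, assign color 0
  Color vertex 3 with color 1 (neighbor of 1)
  Color vertex 6 with color 1 (neighbor of 1)
  Color vertex 8 with color 1 (neighbor of 1)
  Color vertex 2 with color 0 (neighbor of 3)
  Color vertex 5 with color 0 (neighbor of 3)

Step 2: Conflict found! Vertices 3 and 6 are adjacent but have the same color.
This means the graph contains an odd cycle.

The graph is NOT bipartite.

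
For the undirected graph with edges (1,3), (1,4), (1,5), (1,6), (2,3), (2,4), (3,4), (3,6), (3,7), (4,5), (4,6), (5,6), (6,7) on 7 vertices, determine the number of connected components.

Step 1: Build adjacency list from edges:
  1: 3, 4, 5, 6
  2: 3, 4
  3: 1, 2, 4, 6, 7
  4: 1, 2, 3, 5, 6
  5: 1, 4, 6
  6: 1, 3, 4, 5, 7
  7: 3, 6

Step 2: Run BFS/DFS from vertex 1:
  Visited: {1, 3, 4, 5, 6, 2, 7}
  Reached 7 of 7 vertices

Step 3: All 7 vertices reached from vertex 1, so the graph is connected.
Number of connected components: 1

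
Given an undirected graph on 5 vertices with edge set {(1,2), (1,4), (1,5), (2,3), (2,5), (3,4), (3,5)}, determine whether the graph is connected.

Step 1: Build adjacency list from edges:
  1: 2, 4, 5
  2: 1, 3, 5
  3: 2, 4, 5
  4: 1, 3
  5: 1, 2, 3

Step 2: Run BFS/DFS from vertex 1:
  Visited: {1, 2, 4, 5, 3}
  Reached 5 of 5 vertices

Step 3: All 5 vertices reached from vertex 1, so the graph is connected.
Answer: Yes, the graph is connected.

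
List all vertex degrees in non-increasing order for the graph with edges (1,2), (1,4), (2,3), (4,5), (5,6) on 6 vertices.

Step 1: Count edges incident to each vertex:
  deg(1) = 2 (neighbors: 2, 4)
  deg(2) = 2 (neighbors: 1, 3)
  deg(3) = 1 (neighbors: 2)
  deg(4) = 2 (neighbors: 1, 5)
  deg(5) = 2 (neighbors: 4, 6)
  deg(6) = 1 (neighbors: 5)

Step 2: Sort degrees in non-increasing order:
  Degrees: [2, 2, 1, 2, 2, 1] -> sorted: [2, 2, 2, 2, 1, 1]

Degree sequence: [2, 2, 2, 2, 1, 1]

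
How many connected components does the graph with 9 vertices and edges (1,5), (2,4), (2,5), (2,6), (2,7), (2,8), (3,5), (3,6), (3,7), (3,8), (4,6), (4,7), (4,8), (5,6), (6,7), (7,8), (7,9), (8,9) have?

Step 1: Build adjacency list from edges:
  1: 5
  2: 4, 5, 6, 7, 8
  3: 5, 6, 7, 8
  4: 2, 6, 7, 8
  5: 1, 2, 3, 6
  6: 2, 3, 4, 5, 7
  7: 2, 3, 4, 6, 8, 9
  8: 2, 3, 4, 7, 9
  9: 7, 8

Step 2: Run BFS/DFS from vertex 1:
  Visited: {1, 5, 2, 3, 6, 4, 7, 8, 9}
  Reached 9 of 9 vertices

Step 3: All 9 vertices reached from vertex 1, so the graph is connected.
Number of connected components: 1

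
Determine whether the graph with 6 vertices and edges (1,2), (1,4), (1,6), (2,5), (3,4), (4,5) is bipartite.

Step 1: Attempt 2-coloring using BFS:
  Start at vertex 1, assign color 0
  Color vertex 2 with color 1 (neighbor of 1)
  Color vertex 4 with color 1 (neighbor of 1)
  Color vertex 6 with color 1 (neighbor of 1)
  Color vertex 5 with color 0 (neighbor of 2)
  Color vertex 3 with color 0 (neighbor of 4)

Step 2: 2-coloring succeeded. No conflicts found.
  Set A (color 0): {1, 3, 5}
  Set B (color 1): {2, 4, 6}

The graph is bipartite with partition {1, 3, 5}, {2, 4, 6}.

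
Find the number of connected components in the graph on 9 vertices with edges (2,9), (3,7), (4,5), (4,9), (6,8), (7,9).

Step 1: Build adjacency list from edges:
  1: (none)
  2: 9
  3: 7
  4: 5, 9
  5: 4
  6: 8
  7: 3, 9
  8: 6
  9: 2, 4, 7

Step 2: Run BFS/DFS from vertex 1:
  Visited: {1}
  Reached 1 of 9 vertices

Step 3: Only 1 of 9 vertices reached. Graph is disconnected.
Connected components: {1}, {2, 3, 4, 5, 7, 9}, {6, 8}
Number of connected components: 3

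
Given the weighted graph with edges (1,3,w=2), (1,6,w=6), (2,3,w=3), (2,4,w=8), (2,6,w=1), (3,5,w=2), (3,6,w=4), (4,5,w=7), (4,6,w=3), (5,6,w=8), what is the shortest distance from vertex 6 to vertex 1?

Step 1: Build adjacency list with weights:
  1: 3(w=2), 6(w=6)
  2: 3(w=3), 4(w=8), 6(w=1)
  3: 1(w=2), 2(w=3), 5(w=2), 6(w=4)
  4: 2(w=8), 5(w=7), 6(w=3)
  5: 3(w=2), 4(w=7), 6(w=8)
  6: 1(w=6), 2(w=1), 3(w=4), 4(w=3), 5(w=8)

Step 2: Apply Dijkstra's algorithm from vertex 6:
  Visit vertex 6 (distance=0)
    Update dist[1] = 6
    Update dist[2] = 1
    Update dist[3] = 4
    Update dist[4] = 3
    Update dist[5] = 8
  Visit vertex 2 (distance=1)
  Visit vertex 4 (distance=3)
  Visit vertex 3 (distance=4)
    Update dist[5] = 6
  Visit vertex 1 (distance=6)

Step 3: Shortest path: 6 -> 1
Total weight: 6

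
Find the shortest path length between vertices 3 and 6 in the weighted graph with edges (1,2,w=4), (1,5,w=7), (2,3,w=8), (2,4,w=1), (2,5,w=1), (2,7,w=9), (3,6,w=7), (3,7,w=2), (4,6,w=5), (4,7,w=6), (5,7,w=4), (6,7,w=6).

Step 1: Build adjacency list with weights:
  1: 2(w=4), 5(w=7)
  2: 1(w=4), 3(w=8), 4(w=1), 5(w=1), 7(w=9)
  3: 2(w=8), 6(w=7), 7(w=2)
  4: 2(w=1), 6(w=5), 7(w=6)
  5: 1(w=7), 2(w=1), 7(w=4)
  6: 3(w=7), 4(w=5), 7(w=6)
  7: 2(w=9), 3(w=2), 4(w=6), 5(w=4), 6(w=6)

Step 2: Apply Dijkstra's algorithm from vertex 3:
  Visit vertex 3 (distance=0)
    Update dist[2] = 8
    Update dist[6] = 7
    Update dist[7] = 2
  Visit vertex 7 (distance=2)
    Update dist[4] = 8
    Update dist[5] = 6
  Visit vertex 5 (distance=6)
    Update dist[1] = 13
    Update dist[2] = 7
  Visit vertex 2 (distance=7)
    Update dist[1] = 11
  Visit vertex 6 (distance=7)

Step 3: Shortest path: 3 -> 6
Total weight: 7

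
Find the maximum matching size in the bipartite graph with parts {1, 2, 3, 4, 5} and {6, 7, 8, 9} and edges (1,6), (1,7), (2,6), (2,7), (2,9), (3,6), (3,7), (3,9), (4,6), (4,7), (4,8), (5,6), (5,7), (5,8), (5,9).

Step 1: List the neighbors of each left vertex:
  1: 6, 7
  2: 6, 7, 9
  3: 6, 7, 9
  4: 6, 7, 8
  5: 6, 7, 8, 9

Step 2: Greedily match left vertices, then look for augmenting paths:
  Match 1 -- 6
  Match 2 -- 7
  Match 3 -- 9
  Match 4 -- 8
  No augmenting path remains.

Step 3: Verify this is maximum:
  Matching size 4 = min(|L|, |R|) = min(5, 4), which is an upper bound, so this matching is maximum.

Maximum matching: {(1,6), (2,7), (3,9), (4,8)}
Size: 4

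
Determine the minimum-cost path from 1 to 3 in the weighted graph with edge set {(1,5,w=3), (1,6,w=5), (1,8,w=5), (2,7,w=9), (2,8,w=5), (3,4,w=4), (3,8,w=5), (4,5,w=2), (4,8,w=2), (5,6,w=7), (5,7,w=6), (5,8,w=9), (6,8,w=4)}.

Step 1: Build adjacency list with weights:
  1: 5(w=3), 6(w=5), 8(w=5)
  2: 7(w=9), 8(w=5)
  3: 4(w=4), 8(w=5)
  4: 3(w=4), 5(w=2), 8(w=2)
  5: 1(w=3), 4(w=2), 6(w=7), 7(w=6), 8(w=9)
  6: 1(w=5), 5(w=7), 8(w=4)
  7: 2(w=9), 5(w=6)
  8: 1(w=5), 2(w=5), 3(w=5), 4(w=2), 5(w=9), 6(w=4)

Step 2: Apply Dijkstra's algorithm from vertex 1:
  Visit vertex 1 (distance=0)
    Update dist[5] = 3
    Update dist[6] = 5
    Update dist[8] = 5
  Visit vertex 5 (distance=3)
    Update dist[4] = 5
    Update dist[7] = 9
  Visit vertex 4 (distance=5)
    Update dist[3] = 9
  Visit vertex 6 (distance=5)
  Visit vertex 8 (distance=5)
    Update dist[2] = 10
  Visit vertex 3 (distance=9)

Step 3: Shortest path: 1 -> 5 -> 4 -> 3
Total weight: 3 + 2 + 4 = 9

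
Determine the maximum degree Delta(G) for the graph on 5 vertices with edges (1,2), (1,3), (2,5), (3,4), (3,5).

Step 1: Count edges incident to each vertex:
  deg(1) = 2 (neighbors: 2, 3)
  deg(2) = 2 (neighbors: 1, 5)
  deg(3) = 3 (neighbors: 1, 4, 5)
  deg(4) = 1 (neighbors: 3)
  deg(5) = 2 (neighbors: 2, 3)

Step 2: Find maximum:
  max(2, 2, 3, 1, 2) = 3 (vertex 3)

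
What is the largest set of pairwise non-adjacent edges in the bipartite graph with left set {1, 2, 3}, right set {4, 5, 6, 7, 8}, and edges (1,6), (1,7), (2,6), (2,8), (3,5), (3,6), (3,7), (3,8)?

Step 1: List the neighbors of each left vertex:
  1: 6, 7
  2: 6, 8
  3: 5, 6, 7, 8

Step 2: Greedily match left vertices, then look for augmenting paths:
  Match 1 -- 6
  Match 2 -- 8
  Match 3 -- 5
  No augmenting path remains.

Step 3: Verify this is maximum:
  Matching size 3 = min(|L|, |R|) = min(3, 5), which is an upper bound, so this matching is maximum.

Maximum matching: {(1,6), (2,8), (3,5)}
Size: 3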